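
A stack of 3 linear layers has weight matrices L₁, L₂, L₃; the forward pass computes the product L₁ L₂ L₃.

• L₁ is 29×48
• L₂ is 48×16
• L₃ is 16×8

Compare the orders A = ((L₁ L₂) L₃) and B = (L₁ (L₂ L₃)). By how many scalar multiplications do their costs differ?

Order A = ((L₁ L₂) L₃): (L₁ L₂): 29×48 by 48×16 → 29×16, cost 29·48·16 = 22272; ((L₁ L₂) L₃): 29×16 by 16×8 → 29×8, cost 29·16·8 = 3712; cumulative 25984. Total 25984.
Order B = (L₁ (L₂ L₃)): (L₂ L₃): 48×16 by 16×8 → 48×8, cost 48·16·8 = 6144; (L₁ (L₂ L₃)): 29×48 by 48×8 → 29×8, cost 29·48·8 = 11136; cumulative 17280. Total 17280.
Difference: |25984 − 17280| = 8704.

8704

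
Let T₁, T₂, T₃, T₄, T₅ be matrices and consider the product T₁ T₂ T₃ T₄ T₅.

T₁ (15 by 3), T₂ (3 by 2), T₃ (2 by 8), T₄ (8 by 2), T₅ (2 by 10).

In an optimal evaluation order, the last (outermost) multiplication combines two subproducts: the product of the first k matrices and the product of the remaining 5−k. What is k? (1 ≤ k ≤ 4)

4

Adjacent pairs: T₁T₂ = 15·3·2 = 90; T₂T₃ = 3·2·8 = 48; T₃T₄ = 2·8·2 = 32; T₄T₅ = 8·2·10 = 160.
Length 3: T₁..T₃: k=1: 0+48+15·3·8=408; k=2: 90+0+15·2·8=330 → min 330 | T₂..T₄: k=2: 0+32+3·2·2=44; k=3: 48+0+3·8·2=96 → min 44 | T₃..T₅: k=3: 0+160+2·8·10=320; k=4: 32+0+2·2·10=72 → min 72.
Length 4: T₁..T₄: k=1: 0+44+15·3·2=134; k=2: 90+32+15·2·2=182; k=3: 330+0+15·8·2=570 → min 134 | T₂..T₅: k=2: 0+72+3·2·10=132; k=3: 48+160+3·8·10=448; k=4: 44+0+3·2·10=104 → min 104.
Top-level splits: k=1: (T₁..T₁)·(T₂..T₅) → 0+104+15·3·10 = 554; k=2: (T₁..T₂)·(T₃..T₅) → 90+72+15·2·10 = 462; k=3: (T₁..T₃)·(T₄..T₅) → 330+160+15·8·10 = 1690; k=4: (T₁..T₄)·(T₅..T₅) → 134+0+15·2·10 = 434.
Best split is after T₄, i.e. k = 4.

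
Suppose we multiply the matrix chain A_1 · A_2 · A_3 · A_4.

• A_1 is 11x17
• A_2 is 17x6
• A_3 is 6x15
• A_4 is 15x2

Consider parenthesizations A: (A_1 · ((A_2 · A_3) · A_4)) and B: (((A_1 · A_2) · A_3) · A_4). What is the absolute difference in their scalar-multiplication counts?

28

Order A = (A_1 · ((A_2 · A_3) · A_4)): (A_2 · A_3): 17×6 by 6×15 → 17×15, cost 17·6·15 = 1530; ((A_2 · A_3) · A_4): 17×15 by 15×2 → 17×2, cost 17·15·2 = 510; cumulative 2040; (A_1 · ((A_2 · A_3) · A_4)): 11×17 by 17×2 → 11×2, cost 11·17·2 = 374; cumulative 2414. Total 2414.
Order B = (((A_1 · A_2) · A_3) · A_4): (A_1 · A_2): 11×17 by 17×6 → 11×6, cost 11·17·6 = 1122; ((A_1 · A_2) · A_3): 11×6 by 6×15 → 11×15, cost 11·6·15 = 990; cumulative 2112; (((A_1 · A_2) · A_3) · A_4): 11×15 by 15×2 → 11×2, cost 11·15·2 = 330; cumulative 2442. Total 2442.
Difference: |2414 − 2442| = 28.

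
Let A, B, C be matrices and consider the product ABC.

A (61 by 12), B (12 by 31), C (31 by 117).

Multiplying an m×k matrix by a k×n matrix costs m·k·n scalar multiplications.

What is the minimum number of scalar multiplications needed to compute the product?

Order (A(BC)): (BC): 12×31 by 31×117 → 12×117, cost 12·31·117 = 43524; (A(BC)): 61×12 by 12×117 → 61×117, cost 61·12·117 = 85644; cumulative 129168. Total 129168.
Order ((AB)C): (AB): 61×12 by 12×31 → 61×31, cost 61·12·31 = 22692; ((AB)C): 61×31 by 31×117 → 61×117, cost 61·31·117 = 221247; cumulative 243939. Total 243939.
Minimum: 129168.

129168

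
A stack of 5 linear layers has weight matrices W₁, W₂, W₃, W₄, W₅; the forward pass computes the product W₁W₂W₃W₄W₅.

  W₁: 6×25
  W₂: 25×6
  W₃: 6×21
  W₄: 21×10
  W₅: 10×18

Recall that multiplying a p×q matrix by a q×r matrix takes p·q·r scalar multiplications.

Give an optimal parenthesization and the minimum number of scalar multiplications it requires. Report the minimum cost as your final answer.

3600

Adjacent pairs: W₁W₂ = 6·25·6 = 900; W₂W₃ = 25·6·21 = 3150; W₃W₄ = 6·21·10 = 1260; W₄W₅ = 21·10·18 = 3780.
Length 3: W₁..W₃: k=1: 0+3150+6·25·21=6300; k=2: 900+0+6·6·21=1656 → min 1656 | W₂..W₄: k=2: 0+1260+25·6·10=2760; k=3: 3150+0+25·21·10=8400 → min 2760 | W₃..W₅: k=3: 0+3780+6·21·18=6048; k=4: 1260+0+6·10·18=2340 → min 2340.
Length 4: W₁..W₄: k=1: 0+2760+6·25·10=4260; k=2: 900+1260+6·6·10=2520; k=3: 1656+0+6·21·10=2916 → min 2520 | W₂..W₅: k=2: 0+2340+25·6·18=5040; k=3: 3150+3780+25·21·18=16380; k=4: 2760+0+25·10·18=7260 → min 5040.
Length 5: W₁..W₅: k=1: 0+5040+6·25·18=7740; k=2: 900+2340+6·6·18=3888; k=3: 1656+3780+6·21·18=7704; k=4: 2520+0+6·10·18=3600 → min 3600.
Optimal parenthesization: (((W₁W₂)(W₃W₄))W₅) with cost 3600.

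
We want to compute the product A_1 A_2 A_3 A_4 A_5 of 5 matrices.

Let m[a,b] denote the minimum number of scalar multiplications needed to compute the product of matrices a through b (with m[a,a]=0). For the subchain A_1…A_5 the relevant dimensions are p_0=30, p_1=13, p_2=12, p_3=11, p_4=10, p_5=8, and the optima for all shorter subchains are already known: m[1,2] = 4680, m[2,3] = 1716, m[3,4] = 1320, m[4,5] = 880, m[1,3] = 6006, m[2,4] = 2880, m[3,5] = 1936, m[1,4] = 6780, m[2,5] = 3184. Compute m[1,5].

m[1,5] = min over k∈[1,4] of m[1,k]+m[k+1,5]+p_{0}·p_k·p_{5}.
k=1: 0 + 3184 + 30·13·8 = 6304; k=2: 4680 + 1936 + 30·12·8 = 9496; k=3: 6006 + 880 + 30·11·8 = 9526; k=4: 6780 + 0 + 30·10·8 = 9180.
Minimum: 6304 at k=1.

6304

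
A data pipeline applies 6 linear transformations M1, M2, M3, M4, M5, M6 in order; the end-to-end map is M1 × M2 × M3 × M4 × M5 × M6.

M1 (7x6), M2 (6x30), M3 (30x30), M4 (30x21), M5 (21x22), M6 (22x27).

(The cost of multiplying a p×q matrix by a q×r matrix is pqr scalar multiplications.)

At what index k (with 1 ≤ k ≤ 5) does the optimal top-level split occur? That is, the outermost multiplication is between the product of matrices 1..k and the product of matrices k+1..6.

1

Adjacent pairs: M1M2 = 7·6·30 = 1260; M2M3 = 6·30·30 = 5400; M3M4 = 30·30·21 = 18900; M4M5 = 30·21·22 = 13860; M5M6 = 21·22·27 = 12474.
Length 3: M1..M3: k=1: 0+5400+7·6·30=6660; k=2: 1260+0+7·30·30=7560 → min 6660 | M2..M4: k=2: 0+18900+6·30·21=22680; k=3: 5400+0+6·30·21=9180 → min 9180 | M3..M5: k=3: 0+13860+30·30·22=33660; k=4: 18900+0+30·21·22=32760 → min 32760 | M4..M6: k=4: 0+12474+30·21·27=29484; k=5: 13860+0+30·22·27=31680 → min 29484.
Length 4: M1..M4: k=1: 0+9180+7·6·21=10062; k=2: 1260+18900+7·30·21=24570; k=3: 6660+0+7·30·21=11070 → min 10062 | M2..M5: k=2: 0+32760+6·30·22=36720; k=3: 5400+13860+6·30·22=23220; k=4: 9180+0+6·21·22=11952 → min 11952 | M3..M6: k=3: 0+29484+30·30·27=53784; k=4: 18900+12474+30·21·27=48384; k=5: 32760+0+30·22·27=50580 → min 48384.
Length 5: M1..M5: k=1: 0+11952+7·6·22=12876; k=2: 1260+32760+7·30·22=38640; k=3: 6660+13860+7·30·22=25140; k=4: 10062+0+7·21·22=13296 → min 12876 | M2..M6: k=2: 0+48384+6·30·27=53244; k=3: 5400+29484+6·30·27=39744; k=4: 9180+12474+6·21·27=25056; k=5: 11952+0+6·22·27=15516 → min 15516.
Top-level splits: k=1: (M1..M1)·(M2..M6) → 0+15516+7·6·27 = 16650; k=2: (M1..M2)·(M3..M6) → 1260+48384+7·30·27 = 55314; k=3: (M1..M3)·(M4..M6) → 6660+29484+7·30·27 = 41814; k=4: (M1..M4)·(M5..M6) → 10062+12474+7·21·27 = 26505; k=5: (M1..M5)·(M6..M6) → 12876+0+7·22·27 = 17034.
Best split is after M1, i.e. k = 1.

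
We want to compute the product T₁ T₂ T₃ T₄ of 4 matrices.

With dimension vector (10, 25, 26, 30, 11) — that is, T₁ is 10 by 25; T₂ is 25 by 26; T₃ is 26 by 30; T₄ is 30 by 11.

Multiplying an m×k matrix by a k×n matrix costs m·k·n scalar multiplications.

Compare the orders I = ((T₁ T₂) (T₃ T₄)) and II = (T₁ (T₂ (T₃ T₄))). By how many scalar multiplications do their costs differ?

Order I = ((T₁ T₂) (T₃ T₄)): (T₁ T₂): 10×25 by 25×26 → 10×26, cost 10·25·26 = 6500; (T₃ T₄): 26×30 by 30×11 → 26×11, cost 26·30·11 = 8580; ((T₁ T₂) (T₃ T₄)): 10×26 by 26×11 → 10×11, cost 10·26·11 = 2860; cumulative 17940. Total 17940.
Order II = (T₁ (T₂ (T₃ T₄))): (T₃ T₄): 26×30 by 30×11 → 26×11, cost 26·30·11 = 8580; (T₂ (T₃ T₄)): 25×26 by 26×11 → 25×11, cost 25·26·11 = 7150; cumulative 15730; (T₁ (T₂ (T₃ T₄))): 10×25 by 25×11 → 10×11, cost 10·25·11 = 2750; cumulative 18480. Total 18480.
Difference: |17940 − 18480| = 540.

540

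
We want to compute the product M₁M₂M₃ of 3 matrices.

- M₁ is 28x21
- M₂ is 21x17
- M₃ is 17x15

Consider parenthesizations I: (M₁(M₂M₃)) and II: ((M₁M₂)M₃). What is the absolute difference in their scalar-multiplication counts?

2961

Order I = (M₁(M₂M₃)): (M₂M₃): 21×17 by 17×15 → 21×15, cost 21·17·15 = 5355; (M₁(M₂M₃)): 28×21 by 21×15 → 28×15, cost 28·21·15 = 8820; cumulative 14175. Total 14175.
Order II = ((M₁M₂)M₃): (M₁M₂): 28×21 by 21×17 → 28×17, cost 28·21·17 = 9996; ((M₁M₂)M₃): 28×17 by 17×15 → 28×15, cost 28·17·15 = 7140; cumulative 17136. Total 17136.
Difference: |14175 − 17136| = 2961.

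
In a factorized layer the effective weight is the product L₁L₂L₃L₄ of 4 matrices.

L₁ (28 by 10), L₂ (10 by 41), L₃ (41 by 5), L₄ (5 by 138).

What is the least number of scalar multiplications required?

Adjacent pairs: L₁L₂ = 28·10·41 = 11480; L₂L₃ = 10·41·5 = 2050; L₃L₄ = 41·5·138 = 28290.
Length 3: L₁..L₃: k=1: 0+2050+28·10·5=3450; k=2: 11480+0+28·41·5=17220 → min 3450 | L₂..L₄: k=2: 0+28290+10·41·138=84870; k=3: 2050+0+10·5·138=8950 → min 8950.
Length 4: L₁..L₄: k=1: 0+8950+28·10·138=47590; k=2: 11480+28290+28·41·138=198194; k=3: 3450+0+28·5·138=22770 → min 22770.
Optimal order: ((L₁(L₂L₃))L₄) with cost 22770.

22770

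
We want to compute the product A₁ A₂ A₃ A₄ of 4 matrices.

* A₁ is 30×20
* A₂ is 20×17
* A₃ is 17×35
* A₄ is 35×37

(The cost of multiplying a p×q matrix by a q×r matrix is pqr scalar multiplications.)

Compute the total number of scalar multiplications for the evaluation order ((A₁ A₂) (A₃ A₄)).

(A₁ A₂): 30×20 by 20×17 → 30×17, cost 30·20·17 = 10200
(A₃ A₄): 17×35 by 35×37 → 17×37, cost 17·35·37 = 22015
((A₁ A₂) (A₃ A₄)): 30×17 by 17×37 → 30×37, cost 30·17·37 = 18870; cumulative 51085
Total: 51085 scalar multiplications.

51085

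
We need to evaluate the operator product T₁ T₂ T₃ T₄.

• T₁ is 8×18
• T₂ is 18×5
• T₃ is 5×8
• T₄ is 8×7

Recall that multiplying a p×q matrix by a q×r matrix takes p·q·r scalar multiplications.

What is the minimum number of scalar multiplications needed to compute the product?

1280

Adjacent pairs: T₁T₂ = 8·18·5 = 720; T₂T₃ = 18·5·8 = 720; T₃T₄ = 5·8·7 = 280.
Length 3: T₁..T₃: k=1: 0+720+8·18·8=1872; k=2: 720+0+8·5·8=1040 → min 1040 | T₂..T₄: k=2: 0+280+18·5·7=910; k=3: 720+0+18·8·7=1728 → min 910.
Length 4: T₁..T₄: k=1: 0+910+8·18·7=1918; k=2: 720+280+8·5·7=1280; k=3: 1040+0+8·8·7=1488 → min 1280.
Optimal order: ((T₁ T₂) (T₃ T₄)) with cost 1280.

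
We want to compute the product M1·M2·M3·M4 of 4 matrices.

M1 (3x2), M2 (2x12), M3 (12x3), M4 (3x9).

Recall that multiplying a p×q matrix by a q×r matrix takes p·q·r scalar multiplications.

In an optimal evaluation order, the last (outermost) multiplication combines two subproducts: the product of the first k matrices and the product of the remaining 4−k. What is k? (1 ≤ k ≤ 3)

3

Adjacent pairs: M1M2 = 3·2·12 = 72; M2M3 = 2·12·3 = 72; M3M4 = 12·3·9 = 324.
Length 3: M1..M3: k=1: 0+72+3·2·3=90; k=2: 72+0+3·12·3=180 → min 90 | M2..M4: k=2: 0+324+2·12·9=540; k=3: 72+0+2·3·9=126 → min 126.
Top-level splits: k=1: (M1..M1)·(M2..M4) → 0+126+3·2·9 = 180; k=2: (M1..M2)·(M3..M4) → 72+324+3·12·9 = 720; k=3: (M1..M3)·(M4..M4) → 90+0+3·3·9 = 171.
Best split is after M3, i.e. k = 3.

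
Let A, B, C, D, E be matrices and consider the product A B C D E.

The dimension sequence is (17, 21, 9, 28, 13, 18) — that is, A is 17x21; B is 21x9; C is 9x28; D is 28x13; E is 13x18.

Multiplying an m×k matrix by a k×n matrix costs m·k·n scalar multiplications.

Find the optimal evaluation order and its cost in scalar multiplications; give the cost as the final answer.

Adjacent pairs: AB = 17·21·9 = 3213; BC = 21·9·28 = 5292; CD = 9·28·13 = 3276; DE = 28·13·18 = 6552.
Length 3: A..C: k=1: 0+5292+17·21·28=15288; k=2: 3213+0+17·9·28=7497 → min 7497 | B..D: k=2: 0+3276+21·9·13=5733; k=3: 5292+0+21·28·13=12936 → min 5733 | C..E: k=3: 0+6552+9·28·18=11088; k=4: 3276+0+9·13·18=5382 → min 5382.
Length 4: A..D: k=1: 0+5733+17·21·13=10374; k=2: 3213+3276+17·9·13=8478; k=3: 7497+0+17·28·13=13685 → min 8478 | B..E: k=2: 0+5382+21·9·18=8784; k=3: 5292+6552+21·28·18=22428; k=4: 5733+0+21·13·18=10647 → min 8784.
Length 5: A..E: k=1: 0+8784+17·21·18=15210; k=2: 3213+5382+17·9·18=11349; k=3: 7497+6552+17·28·18=22617; k=4: 8478+0+17·13·18=12456 → min 11349.
Optimal parenthesization: ((A B) ((C D) E)) with cost 11349.

11349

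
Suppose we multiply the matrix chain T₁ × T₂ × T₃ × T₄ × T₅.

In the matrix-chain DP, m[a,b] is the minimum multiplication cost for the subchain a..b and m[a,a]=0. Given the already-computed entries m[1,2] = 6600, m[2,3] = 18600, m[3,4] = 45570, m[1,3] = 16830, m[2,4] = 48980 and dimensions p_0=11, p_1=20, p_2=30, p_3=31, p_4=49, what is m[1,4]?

m[1,4] = min over k∈[1,3] of m[1,k]+m[k+1,4]+p_{0}·p_k·p_{4}.
k=1: 0 + 48980 + 11·20·49 = 59760; k=2: 6600 + 45570 + 11·30·49 = 68340; k=3: 16830 + 0 + 11·31·49 = 33539.
Minimum: 33539 at k=3.

33539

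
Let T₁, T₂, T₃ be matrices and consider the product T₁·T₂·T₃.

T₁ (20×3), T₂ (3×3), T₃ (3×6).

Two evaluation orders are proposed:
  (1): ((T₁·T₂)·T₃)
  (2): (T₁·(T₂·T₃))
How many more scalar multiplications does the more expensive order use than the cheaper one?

126

Order (1) = ((T₁·T₂)·T₃): (T₁·T₂): 20×3 by 3×3 → 20×3, cost 20·3·3 = 180; ((T₁·T₂)·T₃): 20×3 by 3×6 → 20×6, cost 20·3·6 = 360; cumulative 540. Total 540.
Order (2) = (T₁·(T₂·T₃)): (T₂·T₃): 3×3 by 3×6 → 3×6, cost 3·3·6 = 54; (T₁·(T₂·T₃)): 20×3 by 3×6 → 20×6, cost 20·3·6 = 360; cumulative 414. Total 414.
Difference: |540 − 414| = 126.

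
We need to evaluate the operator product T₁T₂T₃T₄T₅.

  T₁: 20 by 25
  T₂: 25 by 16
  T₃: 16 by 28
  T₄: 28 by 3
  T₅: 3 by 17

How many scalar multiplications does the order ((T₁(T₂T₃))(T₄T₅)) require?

36148

(T₂T₃): 25×16 by 16×28 → 25×28, cost 25·16·28 = 11200
(T₁(T₂T₃)): 20×25 by 25×28 → 20×28, cost 20·25·28 = 14000; cumulative 25200
(T₄T₅): 28×3 by 3×17 → 28×17, cost 28·3·17 = 1428
((T₁(T₂T₃))(T₄T₅)): 20×28 by 28×17 → 20×17, cost 20·28·17 = 9520; cumulative 36148
Total: 36148 scalar multiplications.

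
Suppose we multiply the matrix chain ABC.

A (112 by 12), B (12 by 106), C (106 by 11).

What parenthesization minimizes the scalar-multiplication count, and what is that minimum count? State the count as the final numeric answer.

28776

(A(BC)): cost 28776.
((AB)C): cost 273056.
Optimal: (A(BC)) with cost 28776.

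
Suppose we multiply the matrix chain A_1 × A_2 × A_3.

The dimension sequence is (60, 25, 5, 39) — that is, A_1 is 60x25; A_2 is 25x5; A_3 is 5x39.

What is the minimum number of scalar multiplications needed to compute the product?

Order (A_1 × (A_2 × A_3)): (A_2 × A_3): 25×5 by 5×39 → 25×39, cost 25·5·39 = 4875; (A_1 × (A_2 × A_3)): 60×25 by 25×39 → 60×39, cost 60·25·39 = 58500; cumulative 63375. Total 63375.
Order ((A_1 × A_2) × A_3): (A_1 × A_2): 60×25 by 25×5 → 60×5, cost 60·25·5 = 7500; ((A_1 × A_2) × A_3): 60×5 by 5×39 → 60×39, cost 60·5·39 = 11700; cumulative 19200. Total 19200.
Minimum: 19200.

19200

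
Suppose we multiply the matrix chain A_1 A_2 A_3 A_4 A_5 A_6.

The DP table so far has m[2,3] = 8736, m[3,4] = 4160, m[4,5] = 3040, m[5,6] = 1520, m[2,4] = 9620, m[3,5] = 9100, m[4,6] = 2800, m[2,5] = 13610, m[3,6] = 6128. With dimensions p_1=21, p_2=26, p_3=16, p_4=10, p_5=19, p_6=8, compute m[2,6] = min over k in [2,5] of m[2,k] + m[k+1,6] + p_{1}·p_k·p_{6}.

m[2,6] = min over k∈[2,5] of m[2,k]+m[k+1,6]+p_{1}·p_k·p_{6}.
k=2: 0 + 6128 + 21·26·8 = 10496; k=3: 8736 + 2800 + 21·16·8 = 14224; k=4: 9620 + 1520 + 21·10·8 = 12820; k=5: 13610 + 0 + 21·19·8 = 16802.
Minimum: 10496 at k=2.

10496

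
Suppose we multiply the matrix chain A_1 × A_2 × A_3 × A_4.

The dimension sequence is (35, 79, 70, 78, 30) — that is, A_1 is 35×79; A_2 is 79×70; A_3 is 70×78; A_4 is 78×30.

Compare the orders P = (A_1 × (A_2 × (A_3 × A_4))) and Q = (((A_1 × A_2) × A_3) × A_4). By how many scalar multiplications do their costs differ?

Order P = (A_1 × (A_2 × (A_3 × A_4))): (A_3 × A_4): 70×78 by 78×30 → 70×30, cost 70·78·30 = 163800; (A_2 × (A_3 × A_4)): 79×70 by 70×30 → 79×30, cost 79·70·30 = 165900; cumulative 329700; (A_1 × (A_2 × (A_3 × A_4))): 35×79 by 79×30 → 35×30, cost 35·79·30 = 82950; cumulative 412650. Total 412650.
Order Q = (((A_1 × A_2) × A_3) × A_4): (A_1 × A_2): 35×79 by 79×70 → 35×70, cost 35·79·70 = 193550; ((A_1 × A_2) × A_3): 35×70 by 70×78 → 35×78, cost 35·70·78 = 191100; cumulative 384650; (((A_1 × A_2) × A_3) × A_4): 35×78 by 78×30 → 35×30, cost 35·78·30 = 81900; cumulative 466550. Total 466550.
Difference: |412650 − 466550| = 53900.

53900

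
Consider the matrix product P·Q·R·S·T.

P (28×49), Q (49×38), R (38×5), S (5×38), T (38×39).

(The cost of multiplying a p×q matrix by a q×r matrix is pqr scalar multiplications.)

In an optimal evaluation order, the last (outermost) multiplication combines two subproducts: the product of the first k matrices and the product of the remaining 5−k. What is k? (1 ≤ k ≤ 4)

3

Adjacent pairs: PQ = 28·49·38 = 52136; QR = 49·38·5 = 9310; RS = 38·5·38 = 7220; ST = 5·38·39 = 7410.
Length 3: P..R: k=1: 0+9310+28·49·5=16170; k=2: 52136+0+28·38·5=57456 → min 16170 | Q..S: k=2: 0+7220+49·38·38=77976; k=3: 9310+0+49·5·38=18620 → min 18620 | R..T: k=3: 0+7410+38·5·39=14820; k=4: 7220+0+38·38·39=63536 → min 14820.
Length 4: P..S: k=1: 0+18620+28·49·38=70756; k=2: 52136+7220+28·38·38=99788; k=3: 16170+0+28·5·38=21490 → min 21490 | Q..T: k=2: 0+14820+49·38·39=87438; k=3: 9310+7410+49·5·39=26275; k=4: 18620+0+49·38·39=91238 → min 26275.
Top-level splits: k=1: (P..P)·(Q..T) → 0+26275+28·49·39 = 79783; k=2: (P..Q)·(R..T) → 52136+14820+28·38·39 = 108452; k=3: (P..R)·(S..T) → 16170+7410+28·5·39 = 29040; k=4: (P..S)·(T..T) → 21490+0+28·38·39 = 62986.
Best split is after R, i.e. k = 3.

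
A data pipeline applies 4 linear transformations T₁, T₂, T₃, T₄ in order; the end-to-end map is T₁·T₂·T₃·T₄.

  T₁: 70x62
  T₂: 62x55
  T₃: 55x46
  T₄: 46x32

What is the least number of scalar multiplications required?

328960

Adjacent pairs: T₁T₂ = 70·62·55 = 238700; T₂T₃ = 62·55·46 = 156860; T₃T₄ = 55·46·32 = 80960.
Length 3: T₁..T₃: k=1: 0+156860+70·62·46=356500; k=2: 238700+0+70·55·46=415800 → min 356500 | T₂..T₄: k=2: 0+80960+62·55·32=190080; k=3: 156860+0+62·46·32=248124 → min 190080.
Length 4: T₁..T₄: k=1: 0+190080+70·62·32=328960; k=2: 238700+80960+70·55·32=442860; k=3: 356500+0+70·46·32=459540 → min 328960.
Optimal order: (T₁·(T₂·(T₃·T₄))) with cost 328960.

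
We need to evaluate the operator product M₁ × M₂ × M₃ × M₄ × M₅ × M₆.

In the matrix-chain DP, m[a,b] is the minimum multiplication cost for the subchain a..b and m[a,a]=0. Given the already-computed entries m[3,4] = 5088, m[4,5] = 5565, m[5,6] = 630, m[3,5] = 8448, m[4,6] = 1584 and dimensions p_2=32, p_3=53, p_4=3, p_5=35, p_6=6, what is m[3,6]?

m[3,6] = min over k∈[3,5] of m[3,k]+m[k+1,6]+p_{2}·p_k·p_{6}.
k=3: 0 + 1584 + 32·53·6 = 11760; k=4: 5088 + 630 + 32·3·6 = 6294; k=5: 8448 + 0 + 32·35·6 = 15168.
Minimum: 6294 at k=4.

6294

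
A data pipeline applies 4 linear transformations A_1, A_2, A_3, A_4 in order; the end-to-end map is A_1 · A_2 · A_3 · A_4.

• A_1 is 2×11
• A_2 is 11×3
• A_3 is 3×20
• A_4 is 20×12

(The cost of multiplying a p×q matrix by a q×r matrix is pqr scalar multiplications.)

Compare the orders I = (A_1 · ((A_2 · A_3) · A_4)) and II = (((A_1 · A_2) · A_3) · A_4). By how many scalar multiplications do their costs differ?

2898

Order I = (A_1 · ((A_2 · A_3) · A_4)): (A_2 · A_3): 11×3 by 3×20 → 11×20, cost 11·3·20 = 660; ((A_2 · A_3) · A_4): 11×20 by 20×12 → 11×12, cost 11·20·12 = 2640; cumulative 3300; (A_1 · ((A_2 · A_3) · A_4)): 2×11 by 11×12 → 2×12, cost 2·11·12 = 264; cumulative 3564. Total 3564.
Order II = (((A_1 · A_2) · A_3) · A_4): (A_1 · A_2): 2×11 by 11×3 → 2×3, cost 2·11·3 = 66; ((A_1 · A_2) · A_3): 2×3 by 3×20 → 2×20, cost 2·3·20 = 120; cumulative 186; (((A_1 · A_2) · A_3) · A_4): 2×20 by 20×12 → 2×12, cost 2·20·12 = 480; cumulative 666. Total 666.
Difference: |3564 − 666| = 2898.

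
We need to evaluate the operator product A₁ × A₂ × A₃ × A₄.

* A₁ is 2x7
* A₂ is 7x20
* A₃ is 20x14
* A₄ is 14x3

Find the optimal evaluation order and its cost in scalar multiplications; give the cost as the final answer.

924

Adjacent pairs: A₁A₂ = 2·7·20 = 280; A₂A₃ = 7·20·14 = 1960; A₃A₄ = 20·14·3 = 840.
Length 3: A₁..A₃: k=1: 0+1960+2·7·14=2156; k=2: 280+0+2·20·14=840 → min 840 | A₂..A₄: k=2: 0+840+7·20·3=1260; k=3: 1960+0+7·14·3=2254 → min 1260.
Length 4: A₁..A₄: k=1: 0+1260+2·7·3=1302; k=2: 280+840+2·20·3=1240; k=3: 840+0+2·14·3=924 → min 924.
Optimal parenthesization: (((A₁ × A₂) × A₃) × A₄) with cost 924.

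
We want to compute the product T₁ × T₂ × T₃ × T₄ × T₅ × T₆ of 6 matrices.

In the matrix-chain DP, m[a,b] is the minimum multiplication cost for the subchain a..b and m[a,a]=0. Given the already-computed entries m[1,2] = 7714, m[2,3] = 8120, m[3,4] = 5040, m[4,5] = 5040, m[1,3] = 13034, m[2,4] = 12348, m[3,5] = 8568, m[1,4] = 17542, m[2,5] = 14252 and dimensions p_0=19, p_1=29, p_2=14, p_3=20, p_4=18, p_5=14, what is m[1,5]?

m[1,5] = min over k∈[1,4] of m[1,k]+m[k+1,5]+p_{0}·p_k·p_{5}.
k=1: 0 + 14252 + 19·29·14 = 21966; k=2: 7714 + 8568 + 19·14·14 = 20006; k=3: 13034 + 5040 + 19·20·14 = 23394; k=4: 17542 + 0 + 19·18·14 = 22330.
Minimum: 20006 at k=2.

20006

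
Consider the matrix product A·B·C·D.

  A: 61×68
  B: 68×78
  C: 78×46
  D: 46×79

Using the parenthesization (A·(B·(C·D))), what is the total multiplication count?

(C·D): 78×46 by 46×79 → 78×79, cost 78·46·79 = 283452
(B·(C·D)): 68×78 by 78×79 → 68×79, cost 68·78·79 = 419016; cumulative 702468
(A·(B·(C·D))): 61×68 by 68×79 → 61×79, cost 61·68·79 = 327692; cumulative 1030160
Total: 1030160 scalar multiplications.

1030160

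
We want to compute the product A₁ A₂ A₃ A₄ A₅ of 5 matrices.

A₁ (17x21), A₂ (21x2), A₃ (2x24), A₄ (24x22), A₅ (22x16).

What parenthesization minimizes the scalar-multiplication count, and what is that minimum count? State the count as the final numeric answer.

3018

Adjacent pairs: A₁A₂ = 17·21·2 = 714; A₂A₃ = 21·2·24 = 1008; A₃A₄ = 2·24·22 = 1056; A₄A₅ = 24·22·16 = 8448.
Length 3: A₁..A₃: k=1: 0+1008+17·21·24=9576; k=2: 714+0+17·2·24=1530 → min 1530 | A₂..A₄: k=2: 0+1056+21·2·22=1980; k=3: 1008+0+21·24·22=12096 → min 1980 | A₃..A₅: k=3: 0+8448+2·24·16=9216; k=4: 1056+0+2·22·16=1760 → min 1760.
Length 4: A₁..A₄: k=1: 0+1980+17·21·22=9834; k=2: 714+1056+17·2·22=2518; k=3: 1530+0+17·24·22=10506 → min 2518 | A₂..A₅: k=2: 0+1760+21·2·16=2432; k=3: 1008+8448+21·24·16=17520; k=4: 1980+0+21·22·16=9372 → min 2432.
Length 5: A₁..A₅: k=1: 0+2432+17·21·16=8144; k=2: 714+1760+17·2·16=3018; k=3: 1530+8448+17·24·16=16506; k=4: 2518+0+17·22·16=8502 → min 3018.
Optimal parenthesization: ((A₁ A₂) ((A₃ A₄) A₅)) with cost 3018.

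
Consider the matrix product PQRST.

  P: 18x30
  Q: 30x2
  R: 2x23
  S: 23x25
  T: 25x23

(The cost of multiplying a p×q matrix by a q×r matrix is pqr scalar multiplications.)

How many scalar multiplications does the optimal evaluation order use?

Adjacent pairs: PQ = 18·30·2 = 1080; QR = 30·2·23 = 1380; RS = 2·23·25 = 1150; ST = 23·25·23 = 13225.
Length 3: P..R: k=1: 0+1380+18·30·23=13800; k=2: 1080+0+18·2·23=1908 → min 1908 | Q..S: k=2: 0+1150+30·2·25=2650; k=3: 1380+0+30·23·25=18630 → min 2650 | R..T: k=3: 0+13225+2·23·23=14283; k=4: 1150+0+2·25·23=2300 → min 2300.
Length 4: P..S: k=1: 0+2650+18·30·25=16150; k=2: 1080+1150+18·2·25=3130; k=3: 1908+0+18·23·25=12258 → min 3130 | Q..T: k=2: 0+2300+30·2·23=3680; k=3: 1380+13225+30·23·23=30475; k=4: 2650+0+30·25·23=19900 → min 3680.
Length 5: P..T: k=1: 0+3680+18·30·23=16100; k=2: 1080+2300+18·2·23=4208; k=3: 1908+13225+18·23·23=24655; k=4: 3130+0+18·25·23=13480 → min 4208.
Optimal order: ((PQ)((RS)T)) with cost 4208.

4208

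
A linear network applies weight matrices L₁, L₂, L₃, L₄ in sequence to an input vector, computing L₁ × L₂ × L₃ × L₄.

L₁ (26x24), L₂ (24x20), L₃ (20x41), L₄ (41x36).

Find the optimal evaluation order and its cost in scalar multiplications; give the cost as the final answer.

60720

Adjacent pairs: L₁L₂ = 26·24·20 = 12480; L₂L₃ = 24·20·41 = 19680; L₃L₄ = 20·41·36 = 29520.
Length 3: L₁..L₃: k=1: 0+19680+26·24·41=45264; k=2: 12480+0+26·20·41=33800 → min 33800 | L₂..L₄: k=2: 0+29520+24·20·36=46800; k=3: 19680+0+24·41·36=55104 → min 46800.
Length 4: L₁..L₄: k=1: 0+46800+26·24·36=69264; k=2: 12480+29520+26·20·36=60720; k=3: 33800+0+26·41·36=72176 → min 60720.
Optimal parenthesization: ((L₁ × L₂) × (L₃ × L₄)) with cost 60720.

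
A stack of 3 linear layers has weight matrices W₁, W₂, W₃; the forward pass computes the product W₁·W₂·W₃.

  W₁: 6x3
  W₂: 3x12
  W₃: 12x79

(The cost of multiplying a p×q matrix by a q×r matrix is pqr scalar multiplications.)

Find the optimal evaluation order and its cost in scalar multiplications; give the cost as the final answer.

4266

(W₁·(W₂·W₃)): cost 4266.
((W₁·W₂)·W₃): cost 5904.
Optimal: (W₁·(W₂·W₃)) with cost 4266.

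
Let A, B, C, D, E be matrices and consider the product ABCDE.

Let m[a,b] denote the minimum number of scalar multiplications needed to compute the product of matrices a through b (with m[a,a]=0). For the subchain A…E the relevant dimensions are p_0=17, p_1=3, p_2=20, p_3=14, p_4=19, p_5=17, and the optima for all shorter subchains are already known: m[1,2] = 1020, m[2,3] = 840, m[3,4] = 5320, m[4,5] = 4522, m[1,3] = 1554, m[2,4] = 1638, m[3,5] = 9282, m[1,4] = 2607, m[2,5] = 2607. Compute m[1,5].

3474

m[1,5] = min over k∈[1,4] of m[1,k]+m[k+1,5]+p_{0}·p_k·p_{5}.
k=1: 0 + 2607 + 17·3·17 = 3474; k=2: 1020 + 9282 + 17·20·17 = 16082; k=3: 1554 + 4522 + 17·14·17 = 10122; k=4: 2607 + 0 + 17·19·17 = 8098.
Minimum: 3474 at k=1.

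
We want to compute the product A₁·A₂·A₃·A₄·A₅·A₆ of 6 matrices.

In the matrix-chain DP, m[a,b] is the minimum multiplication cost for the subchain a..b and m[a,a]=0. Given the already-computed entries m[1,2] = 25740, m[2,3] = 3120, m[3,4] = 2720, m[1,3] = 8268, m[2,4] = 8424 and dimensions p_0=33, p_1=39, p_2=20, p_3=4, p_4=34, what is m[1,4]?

12756

m[1,4] = min over k∈[1,3] of m[1,k]+m[k+1,4]+p_{0}·p_k·p_{4}.
k=1: 0 + 8424 + 33·39·34 = 52182; k=2: 25740 + 2720 + 33·20·34 = 50900; k=3: 8268 + 0 + 33·4·34 = 12756.
Minimum: 12756 at k=3.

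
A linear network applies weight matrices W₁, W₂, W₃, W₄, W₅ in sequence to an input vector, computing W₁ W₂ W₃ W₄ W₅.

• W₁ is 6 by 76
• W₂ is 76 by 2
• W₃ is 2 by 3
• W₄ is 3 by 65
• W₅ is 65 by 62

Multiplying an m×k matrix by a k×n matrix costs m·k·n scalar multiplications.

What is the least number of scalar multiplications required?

10106

Adjacent pairs: W₁W₂ = 6·76·2 = 912; W₂W₃ = 76·2·3 = 456; W₃W₄ = 2·3·65 = 390; W₄W₅ = 3·65·62 = 12090.
Length 3: W₁..W₃: k=1: 0+456+6·76·3=1824; k=2: 912+0+6·2·3=948 → min 948 | W₂..W₄: k=2: 0+390+76·2·65=10270; k=3: 456+0+76·3·65=15276 → min 10270 | W₃..W₅: k=3: 0+12090+2·3·62=12462; k=4: 390+0+2·65·62=8450 → min 8450.
Length 4: W₁..W₄: k=1: 0+10270+6·76·65=39910; k=2: 912+390+6·2·65=2082; k=3: 948+0+6·3·65=2118 → min 2082 | W₂..W₅: k=2: 0+8450+76·2·62=17874; k=3: 456+12090+76·3·62=26682; k=4: 10270+0+76·65·62=316550 → min 17874.
Length 5: W₁..W₅: k=1: 0+17874+6·76·62=46146; k=2: 912+8450+6·2·62=10106; k=3: 948+12090+6·3·62=14154; k=4: 2082+0+6·65·62=26262 → min 10106.
Optimal order: ((W₁ W₂) ((W₃ W₄) W₅)) with cost 10106.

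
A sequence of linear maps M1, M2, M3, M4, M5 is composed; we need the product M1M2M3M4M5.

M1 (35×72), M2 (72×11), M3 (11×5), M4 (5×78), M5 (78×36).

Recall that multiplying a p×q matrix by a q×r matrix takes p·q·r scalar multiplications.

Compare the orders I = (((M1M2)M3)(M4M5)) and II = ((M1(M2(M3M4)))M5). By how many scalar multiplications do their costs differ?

Order I = (((M1M2)M3)(M4M5)): (M1M2): 35×72 by 72×11 → 35×11, cost 35·72·11 = 27720; ((M1M2)M3): 35×11 by 11×5 → 35×5, cost 35·11·5 = 1925; cumulative 29645; (M4M5): 5×78 by 78×36 → 5×36, cost 5·78·36 = 14040; (((M1M2)M3)(M4M5)): 35×5 by 5×36 → 35×36, cost 35·5·36 = 6300; cumulative 49985. Total 49985.
Order II = ((M1(M2(M3M4)))M5): (M3M4): 11×5 by 5×78 → 11×78, cost 11·5·78 = 4290; (M2(M3M4)): 72×11 by 11×78 → 72×78, cost 72·11·78 = 61776; cumulative 66066; (M1(M2(M3M4))): 35×72 by 72×78 → 35×78, cost 35·72·78 = 196560; cumulative 262626; ((M1(M2(M3M4)))M5): 35×78 by 78×36 → 35×36, cost 35·78·36 = 98280; cumulative 360906. Total 360906.
Difference: |49985 − 360906| = 310921.

310921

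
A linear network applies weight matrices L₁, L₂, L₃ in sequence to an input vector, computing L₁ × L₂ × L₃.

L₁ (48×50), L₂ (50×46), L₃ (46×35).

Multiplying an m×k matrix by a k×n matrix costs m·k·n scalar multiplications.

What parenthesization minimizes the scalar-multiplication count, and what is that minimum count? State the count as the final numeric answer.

164500

(L₁ × (L₂ × L₃)): cost 164500.
((L₁ × L₂) × L₃): cost 187680.
Optimal: (L₁ × (L₂ × L₃)) with cost 164500.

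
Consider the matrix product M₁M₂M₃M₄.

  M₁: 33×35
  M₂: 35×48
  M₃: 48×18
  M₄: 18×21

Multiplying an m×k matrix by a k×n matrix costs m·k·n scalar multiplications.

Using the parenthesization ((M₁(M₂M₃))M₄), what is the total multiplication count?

63504

(M₂M₃): 35×48 by 48×18 → 35×18, cost 35·48·18 = 30240
(M₁(M₂M₃)): 33×35 by 35×18 → 33×18, cost 33·35·18 = 20790; cumulative 51030
((M₁(M₂M₃))M₄): 33×18 by 18×21 → 33×21, cost 33·18·21 = 12474; cumulative 63504
Total: 63504 scalar multiplications.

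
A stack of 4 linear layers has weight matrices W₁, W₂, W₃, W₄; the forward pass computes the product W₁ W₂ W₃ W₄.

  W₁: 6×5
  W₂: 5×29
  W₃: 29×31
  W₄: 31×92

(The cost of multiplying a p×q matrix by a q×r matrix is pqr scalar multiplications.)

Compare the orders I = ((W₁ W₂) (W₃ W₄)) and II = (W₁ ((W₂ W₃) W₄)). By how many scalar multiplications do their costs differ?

78071

Order I = ((W₁ W₂) (W₃ W₄)): (W₁ W₂): 6×5 by 5×29 → 6×29, cost 6·5·29 = 870; (W₃ W₄): 29×31 by 31×92 → 29×92, cost 29·31·92 = 82708; ((W₁ W₂) (W₃ W₄)): 6×29 by 29×92 → 6×92, cost 6·29·92 = 16008; cumulative 99586. Total 99586.
Order II = (W₁ ((W₂ W₃) W₄)): (W₂ W₃): 5×29 by 29×31 → 5×31, cost 5·29·31 = 4495; ((W₂ W₃) W₄): 5×31 by 31×92 → 5×92, cost 5·31·92 = 14260; cumulative 18755; (W₁ ((W₂ W₃) W₄)): 6×5 by 5×92 → 6×92, cost 6·5·92 = 2760; cumulative 21515. Total 21515.
Difference: |99586 − 21515| = 78071.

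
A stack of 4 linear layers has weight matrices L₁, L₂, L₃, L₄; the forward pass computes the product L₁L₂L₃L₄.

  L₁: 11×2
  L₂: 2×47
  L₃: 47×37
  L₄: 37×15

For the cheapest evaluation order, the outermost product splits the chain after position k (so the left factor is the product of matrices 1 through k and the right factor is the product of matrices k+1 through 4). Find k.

Adjacent pairs: L₁L₂ = 11·2·47 = 1034; L₂L₃ = 2·47·37 = 3478; L₃L₄ = 47·37·15 = 26085.
Length 3: L₁..L₃: k=1: 0+3478+11·2·37=4292; k=2: 1034+0+11·47·37=20163 → min 4292 | L₂..L₄: k=2: 0+26085+2·47·15=27495; k=3: 3478+0+2·37·15=4588 → min 4588.
Top-level splits: k=1: (L₁..L₁)·(L₂..L₄) → 0+4588+11·2·15 = 4918; k=2: (L₁..L₂)·(L₃..L₄) → 1034+26085+11·47·15 = 34874; k=3: (L₁..L₃)·(L₄..L₄) → 4292+0+11·37·15 = 10397.
Best split is after L₁, i.e. k = 1.

1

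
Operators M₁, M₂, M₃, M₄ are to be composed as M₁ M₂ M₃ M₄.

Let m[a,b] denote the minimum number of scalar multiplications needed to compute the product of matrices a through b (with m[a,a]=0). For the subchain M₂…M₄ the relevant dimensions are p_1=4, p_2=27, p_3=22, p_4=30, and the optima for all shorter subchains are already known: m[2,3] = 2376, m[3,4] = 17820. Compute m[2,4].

5016

m[2,4] = min over k∈[2,3] of m[2,k]+m[k+1,4]+p_{1}·p_k·p_{4}.
k=2: 0 + 17820 + 4·27·30 = 21060; k=3: 2376 + 0 + 4·22·30 = 5016.
Minimum: 5016 at k=3.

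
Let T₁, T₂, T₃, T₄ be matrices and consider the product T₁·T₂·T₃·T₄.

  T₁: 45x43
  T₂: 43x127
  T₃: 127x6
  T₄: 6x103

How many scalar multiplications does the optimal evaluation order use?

72186

Adjacent pairs: T₁T₂ = 45·43·127 = 245745; T₂T₃ = 43·127·6 = 32766; T₃T₄ = 127·6·103 = 78486.
Length 3: T₁..T₃: k=1: 0+32766+45·43·6=44376; k=2: 245745+0+45·127·6=280035 → min 44376 | T₂..T₄: k=2: 0+78486+43·127·103=640969; k=3: 32766+0+43·6·103=59340 → min 59340.
Length 4: T₁..T₄: k=1: 0+59340+45·43·103=258645; k=2: 245745+78486+45·127·103=912876; k=3: 44376+0+45·6·103=72186 → min 72186.
Optimal order: ((T₁·(T₂·T₃))·T₄) with cost 72186.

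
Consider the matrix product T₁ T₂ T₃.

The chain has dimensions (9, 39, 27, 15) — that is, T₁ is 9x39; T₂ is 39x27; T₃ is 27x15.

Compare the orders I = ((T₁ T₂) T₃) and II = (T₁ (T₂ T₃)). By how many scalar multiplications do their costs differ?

Order I = ((T₁ T₂) T₃): (T₁ T₂): 9×39 by 39×27 → 9×27, cost 9·39·27 = 9477; ((T₁ T₂) T₃): 9×27 by 27×15 → 9×15, cost 9·27·15 = 3645; cumulative 13122. Total 13122.
Order II = (T₁ (T₂ T₃)): (T₂ T₃): 39×27 by 27×15 → 39×15, cost 39·27·15 = 15795; (T₁ (T₂ T₃)): 9×39 by 39×15 → 9×15, cost 9·39·15 = 5265; cumulative 21060. Total 21060.
Difference: |13122 − 21060| = 7938.

7938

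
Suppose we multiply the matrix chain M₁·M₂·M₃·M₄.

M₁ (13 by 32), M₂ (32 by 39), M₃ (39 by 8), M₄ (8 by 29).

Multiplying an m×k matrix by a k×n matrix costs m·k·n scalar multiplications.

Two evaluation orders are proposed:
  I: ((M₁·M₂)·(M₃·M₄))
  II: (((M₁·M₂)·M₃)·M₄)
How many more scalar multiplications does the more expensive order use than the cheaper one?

Order I = ((M₁·M₂)·(M₃·M₄)): (M₁·M₂): 13×32 by 32×39 → 13×39, cost 13·32·39 = 16224; (M₃·M₄): 39×8 by 8×29 → 39×29, cost 39·8·29 = 9048; ((M₁·M₂)·(M₃·M₄)): 13×39 by 39×29 → 13×29, cost 13·39·29 = 14703; cumulative 39975. Total 39975.
Order II = (((M₁·M₂)·M₃)·M₄): (M₁·M₂): 13×32 by 32×39 → 13×39, cost 13·32·39 = 16224; ((M₁·M₂)·M₃): 13×39 by 39×8 → 13×8, cost 13·39·8 = 4056; cumulative 20280; (((M₁·M₂)·M₃)·M₄): 13×8 by 8×29 → 13×29, cost 13·8·29 = 3016; cumulative 23296. Total 23296.
Difference: |39975 − 23296| = 16679.

16679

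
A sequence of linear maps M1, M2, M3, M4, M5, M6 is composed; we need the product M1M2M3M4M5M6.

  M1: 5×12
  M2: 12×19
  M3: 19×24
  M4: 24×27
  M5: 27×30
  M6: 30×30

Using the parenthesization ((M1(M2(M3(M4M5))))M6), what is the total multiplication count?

(M4M5): 24×27 by 27×30 → 24×30, cost 24·27·30 = 19440
(M3(M4M5)): 19×24 by 24×30 → 19×30, cost 19·24·30 = 13680; cumulative 33120
(M2(M3(M4M5))): 12×19 by 19×30 → 12×30, cost 12·19·30 = 6840; cumulative 39960
(M1(M2(M3(M4M5)))): 5×12 by 12×30 → 5×30, cost 5·12·30 = 1800; cumulative 41760
((M1(M2(M3(M4M5))))M6): 5×30 by 30×30 → 5×30, cost 5·30·30 = 4500; cumulative 46260
Total: 46260 scalar multiplications.

46260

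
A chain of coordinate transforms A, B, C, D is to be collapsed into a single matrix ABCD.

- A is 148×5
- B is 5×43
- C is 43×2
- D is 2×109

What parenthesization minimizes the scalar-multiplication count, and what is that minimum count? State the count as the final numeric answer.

Adjacent pairs: AB = 148·5·43 = 31820; BC = 5·43·2 = 430; CD = 43·2·109 = 9374.
Length 3: A..C: k=1: 0+430+148·5·2=1910; k=2: 31820+0+148·43·2=44548 → min 1910 | B..D: k=2: 0+9374+5·43·109=32809; k=3: 430+0+5·2·109=1520 → min 1520.
Length 4: A..D: k=1: 0+1520+148·5·109=82180; k=2: 31820+9374+148·43·109=734870; k=3: 1910+0+148·2·109=34174 → min 34174.
Optimal parenthesization: ((A(BC))D) with cost 34174.

34174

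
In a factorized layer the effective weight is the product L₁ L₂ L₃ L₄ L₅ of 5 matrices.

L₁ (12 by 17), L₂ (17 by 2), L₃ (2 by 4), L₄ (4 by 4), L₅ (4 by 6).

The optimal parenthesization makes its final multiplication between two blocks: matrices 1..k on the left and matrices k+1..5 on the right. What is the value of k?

2

Adjacent pairs: L₁L₂ = 12·17·2 = 408; L₂L₃ = 17·2·4 = 136; L₃L₄ = 2·4·4 = 32; L₄L₅ = 4·4·6 = 96.
Length 3: L₁..L₃: k=1: 0+136+12·17·4=952; k=2: 408+0+12·2·4=504 → min 504 | L₂..L₄: k=2: 0+32+17·2·4=168; k=3: 136+0+17·4·4=408 → min 168 | L₃..L₅: k=3: 0+96+2·4·6=144; k=4: 32+0+2·4·6=80 → min 80.
Length 4: L₁..L₄: k=1: 0+168+12·17·4=984; k=2: 408+32+12·2·4=536; k=3: 504+0+12·4·4=696 → min 536 | L₂..L₅: k=2: 0+80+17·2·6=284; k=3: 136+96+17·4·6=640; k=4: 168+0+17·4·6=576 → min 284.
Top-level splits: k=1: (L₁..L₁)·(L₂..L₅) → 0+284+12·17·6 = 1508; k=2: (L₁..L₂)·(L₃..L₅) → 408+80+12·2·6 = 632; k=3: (L₁..L₃)·(L₄..L₅) → 504+96+12·4·6 = 888; k=4: (L₁..L₄)·(L₅..L₅) → 536+0+12·4·6 = 824.
Best split is after L₂, i.e. k = 2.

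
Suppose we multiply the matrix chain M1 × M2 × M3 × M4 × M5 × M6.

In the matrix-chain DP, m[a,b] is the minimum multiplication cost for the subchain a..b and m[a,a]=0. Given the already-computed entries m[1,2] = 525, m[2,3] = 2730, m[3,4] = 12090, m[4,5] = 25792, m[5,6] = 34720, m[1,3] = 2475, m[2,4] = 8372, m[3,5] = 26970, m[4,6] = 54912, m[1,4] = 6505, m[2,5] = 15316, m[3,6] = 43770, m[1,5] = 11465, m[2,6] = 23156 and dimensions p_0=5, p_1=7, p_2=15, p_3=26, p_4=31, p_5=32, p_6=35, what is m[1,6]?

m[1,6] = min over k∈[1,5] of m[1,k]+m[k+1,6]+p_{0}·p_k·p_{6}.
k=1: 0 + 23156 + 5·7·35 = 24381; k=2: 525 + 43770 + 5·15·35 = 46920; k=3: 2475 + 54912 + 5·26·35 = 61937; k=4: 6505 + 34720 + 5·31·35 = 46650; k=5: 11465 + 0 + 5·32·35 = 17065.
Minimum: 17065 at k=5.

17065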